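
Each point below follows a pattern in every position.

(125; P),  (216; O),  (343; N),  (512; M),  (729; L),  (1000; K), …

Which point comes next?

(1331; J)

First part — perfect cubes: 5³, 6³, 7³, …: 125, 216, 343, 512, 729, 1000 → 1331.
For the letter, letters move back 1 place in the alphabet: P, O, N, M, L, K → J.
Putting it together: (1331; J).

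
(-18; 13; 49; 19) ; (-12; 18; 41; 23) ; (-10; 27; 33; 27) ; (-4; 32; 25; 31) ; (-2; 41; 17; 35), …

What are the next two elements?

First component: -18, -12, -10, -4, -2 → 4 → 6 (alternating steps +6, +2, +6, +2, …).
For the second component, alternating steps +5, +9, +5, +9, …: 13, 18, 27, 32, 41 → 46 → 55.
Third component goes 49, 41, 33, 25, 17 → 9 → 1 (−8 each step).
Fourth component — +4 each step: 19, 23, 27, 31, 35 → 39 → 43.
So the next two elements are (4; 46; 9; 39) and (6; 55; 1; 43).

(4; 46; 9; 39), (6; 55; 1; 43)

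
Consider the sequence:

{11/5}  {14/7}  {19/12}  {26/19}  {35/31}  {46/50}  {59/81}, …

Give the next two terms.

For the first entry, differences are 3, 5, 7, … (increasing by 2 each time): 11, 14, 19, 26, 35, 46, 59 → 74 → 91.
Second entry: each term is the sum of the two before it; 5, 7, 12, 19, 31, 50, 81 → 131 → 212.
So the next two terms are {74/131} and {91/212}.

{74/131}, {91/212}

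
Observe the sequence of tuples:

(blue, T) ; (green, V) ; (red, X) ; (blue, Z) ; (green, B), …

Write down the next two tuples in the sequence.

Colour: repeats blue → green → red, so blue, green, red, blue, green → red → blue.
Letter: letters move forward 2 places in the alphabet, wrapping Z→A, so T, V, X, Z, B → D → F.
So the next two tuples are (red, D) and (blue, F).

(red, D), (blue, F)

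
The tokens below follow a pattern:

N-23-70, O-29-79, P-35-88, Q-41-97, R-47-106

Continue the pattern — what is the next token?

S-53-115

Letter: letters move forward 1 place in the alphabet; N, O, P, Q, R → S.
Second component goes 23, 29, 35, 41, 47 → 53 (+6 each step).
Third component goes 70, 79, 88, 97, 106 → 115 (+9 each step).
Putting it together: S-53-115.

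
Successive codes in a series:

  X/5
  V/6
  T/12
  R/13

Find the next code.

Letter — letters move back 2 places in the alphabet: X, V, T, R → P.
Second component goes 5, 6, 12, 13 → 19 (alternating steps +1, +6, +1, +6, …).
Combining the parts gives P/19.

P/19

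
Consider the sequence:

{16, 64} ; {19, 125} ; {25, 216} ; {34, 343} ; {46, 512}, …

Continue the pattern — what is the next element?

{61, 729}

First part goes 16, 19, 25, 34, 46 → 61 (differences are 3, 6, 9, … (increasing by 3 each time)).
Second part — perfect cubes: 4³, 5³, 6³, …: 64, 125, 216, 343, 512 → 729.
So the next element is {61, 729}.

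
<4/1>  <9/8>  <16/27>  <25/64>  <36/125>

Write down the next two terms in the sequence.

<49/216>, <64/343>

First value goes 4, 9, 16, 25, 36 → 49 → 64 (perfect squares: 2², 3², 4², …).
Second value: perfect cubes: 1³, 2³, 3³, …; 1, 8, 27, 64, 125 → 216 → 343.
Putting the parts together: <49/216> and then <64/343>.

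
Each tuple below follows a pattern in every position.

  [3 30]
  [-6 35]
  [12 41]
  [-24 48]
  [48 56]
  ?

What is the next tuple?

[-96 65]

First coordinate: ×(-2) each step, so 3, -6, 12, -24, 48 → -96.
Second coordinate — differences are 5, 6, 7, … (increasing by 1 each time): 30, 35, 41, 48, 56 → 65.
Putting it together: [-96 65].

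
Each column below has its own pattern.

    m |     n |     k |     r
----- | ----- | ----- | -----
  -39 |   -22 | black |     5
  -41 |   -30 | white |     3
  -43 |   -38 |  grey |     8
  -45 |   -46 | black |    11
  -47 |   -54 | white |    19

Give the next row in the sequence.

Column m: −2 each step; -39, -41, -43, -45, -47 → -49.
Column n: -22, -30, -38, -46, -54 → -62 (−8 each step).
Column k goes black, white, grey, black, white → grey (repeats black → white → grey).
Column r — each term is the sum of the two before it: 5, 3, 8, 11, 19 → 30.
Putting it together: -49  -62  grey  30.

-49  -62  grey  30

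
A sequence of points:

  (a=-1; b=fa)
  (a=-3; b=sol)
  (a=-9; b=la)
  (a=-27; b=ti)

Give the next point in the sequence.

A: -1, -3, -9, -27 → -81 (×3 each step).
B — runs through the solfège scale do→ti: fa, sol, la, ti → do.
Putting it together: (a=-81; b=do).

(a=-81; b=do)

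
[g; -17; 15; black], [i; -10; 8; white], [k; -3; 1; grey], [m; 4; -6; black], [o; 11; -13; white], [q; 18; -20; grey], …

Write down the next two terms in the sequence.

[s; 25; -27; black], [u; 32; -34; white]

For the letter, letters move forward 2 places in the alphabet: g, i, k, m, o, q → s → u.
Second slot: +7 each step; -17, -10, -3, 4, 11, 18 → 25 → 32.
Third slot — together with the second slot always sums to -2: 15, 8, 1, -6, -13, -20 → -27 → -34.
Shade goes black, white, grey, black, white, grey → black → white (repeats black → white → grey).
So the next two terms are [s; 25; -27; black] and [u; 32; -34; white].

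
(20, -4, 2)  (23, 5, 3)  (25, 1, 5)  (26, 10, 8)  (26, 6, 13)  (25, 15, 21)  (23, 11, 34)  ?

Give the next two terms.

(20, 20, 55), (16, 16, 89)

First coordinate goes 20, 23, 25, 26, 26, 25, 23 → 20 → 16 (differences are 3, 2, 1, … (decreasing by 1 each time)).
Second coordinate: -4, 5, 1, 10, 6, 15, 11 → 20 → 16 (alternating steps +9, −4, +9, −4, …).
For the third coordinate, each term is the sum of the two before it: 2, 3, 5, 8, 13, 21, 34 → 55 → 89.
Putting the parts together: (20, 20, 55) and then (16, 16, 89).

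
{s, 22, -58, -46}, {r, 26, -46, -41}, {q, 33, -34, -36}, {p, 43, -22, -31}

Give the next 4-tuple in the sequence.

{o, 56, -10, -26}

Letter — letters move back 1 place in the alphabet: s, r, q, p → o.
Second coordinate: differences are 4, 7, 10, … (increasing by 3 each time); 22, 26, 33, 43 → 56.
For the third coordinate, +12 each step: -58, -46, -34, -22 → -10.
Fourth coordinate — +5 each step: -46, -41, -36, -31 → -26.
So the next 4-tuple is {o, 56, -10, -26}.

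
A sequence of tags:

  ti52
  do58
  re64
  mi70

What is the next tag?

Note: ti, do, re, mi → fa (runs through the solfège scale do→ti).
For the second component, +6 each step: 52, 58, 64, 70 → 76.
Putting it together: fa76.

fa76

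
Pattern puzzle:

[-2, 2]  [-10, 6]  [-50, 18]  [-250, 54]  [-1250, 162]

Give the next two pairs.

First slot: ×5 each step, so -2, -10, -50, -250, -1250 → -6250 → -31250.
Second slot: 2, 6, 18, 54, 162 → 486 → 1458 (×3 each step).
Putting the parts together: [-6250, 486] and then [-31250, 1458].

[-6250, 486], [-31250, 1458]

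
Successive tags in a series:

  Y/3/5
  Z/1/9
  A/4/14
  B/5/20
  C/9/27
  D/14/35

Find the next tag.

E/23/44

Letter: letters move forward 1 place in the alphabet, wrapping Z→A, so Y, Z, A, B, C, D → E.
For the second component, each term is the sum of the two before it: 3, 1, 4, 5, 9, 14 → 23.
Third component: 5, 9, 14, 20, 27, 35 → 44 (differences are 4, 5, 6, … (increasing by 1 each time)).
So the next tag is E/23/44.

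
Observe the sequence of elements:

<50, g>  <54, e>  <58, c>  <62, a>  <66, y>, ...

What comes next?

For the first entry, +4 each step: 50, 54, 58, 62, 66 → 70.
Letter goes g, e, c, a, y → w (letters move back 2 places in the alphabet, wrapping A→Z).
Putting it together: <70, w>.

<70, w>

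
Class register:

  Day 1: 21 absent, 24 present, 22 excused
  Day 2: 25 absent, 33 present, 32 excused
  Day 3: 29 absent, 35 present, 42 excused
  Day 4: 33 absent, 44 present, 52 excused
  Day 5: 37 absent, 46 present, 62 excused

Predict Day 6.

41 absent, 55 present, 72 excused

Absent — +4 each step: 21, 25, 29, 33, 37 → 41.
Present: alternating steps +9, +2, +9, +2, …; 24, 33, 35, 44, 46 → 55.
Excused: +10 each step; 22, 32, 42, 52, 62 → 72.
So the next record is 41 absent, 55 present, 72 excused.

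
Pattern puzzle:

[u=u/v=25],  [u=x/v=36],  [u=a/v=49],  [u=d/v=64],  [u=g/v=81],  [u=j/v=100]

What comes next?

[u=m/v=121]

For the u, letters move forward 3 places in the alphabet, wrapping Z→A: u, x, a, d, g, j → m.
V: perfect squares: 5², 6², 7², …; 25, 36, 49, 64, 81, 100 → 121.
Putting it together: [u=m/v=121].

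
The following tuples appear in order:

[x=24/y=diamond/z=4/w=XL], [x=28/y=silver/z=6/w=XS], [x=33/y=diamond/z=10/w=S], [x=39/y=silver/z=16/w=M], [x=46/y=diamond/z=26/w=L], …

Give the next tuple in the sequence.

X: differences are 4, 5, 6, … (increasing by 1 each time), so 24, 28, 33, 39, 46 → 54.
Y goes diamond, silver, diamond, silver, diamond → silver (alternates diamond ↔ silver).
Z: 4, 6, 10, 16, 26 → 42 (each term is the sum of the two before it).
W goes XL, XS, S, M, L → XL (runs through clothing sizes XS→XL).
So the next tuple is [x=54/y=silver/z=42/w=XL].

[x=54/y=silver/z=42/w=XL]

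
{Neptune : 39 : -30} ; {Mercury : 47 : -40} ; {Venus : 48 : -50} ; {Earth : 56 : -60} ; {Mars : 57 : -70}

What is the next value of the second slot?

65

Second slot: alternating steps +8, +1, +8, +1, …, so 39, 47, 48, 56, 57 → 65.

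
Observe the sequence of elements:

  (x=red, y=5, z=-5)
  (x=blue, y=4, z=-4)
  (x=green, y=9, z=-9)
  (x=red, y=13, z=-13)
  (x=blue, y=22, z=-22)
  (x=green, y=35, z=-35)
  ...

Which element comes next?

For the x, repeats red → blue → green: red, blue, green, red, blue, green → red.
Y: 5, 4, 9, 13, 22, 35 → 57 (each term is the sum of the two before it).
For the z, always the negative of the y: -5, -4, -9, -13, -22, -35 → -57.
Putting it together: (x=red, y=57, z=-57).

(x=red, y=57, z=-57)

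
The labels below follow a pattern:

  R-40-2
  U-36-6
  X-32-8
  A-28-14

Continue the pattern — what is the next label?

Letter: R, U, X, A → D (letters move forward 3 places in the alphabet, wrapping Z→A).
Second component: −4 each step, so 40, 36, 32, 28 → 24.
Third component — each term is the sum of the two before it: 2, 6, 8, 14 → 22.
Putting it together: D-24-22.

D-24-22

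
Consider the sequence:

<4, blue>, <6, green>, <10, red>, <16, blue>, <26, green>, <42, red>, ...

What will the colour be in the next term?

blue

First value: 4, 6, 10, 16, 26, 42 → 68 (each term is the sum of the two before it).
Colour: blue, green, red, blue, green, red → blue (repeats blue → green → red).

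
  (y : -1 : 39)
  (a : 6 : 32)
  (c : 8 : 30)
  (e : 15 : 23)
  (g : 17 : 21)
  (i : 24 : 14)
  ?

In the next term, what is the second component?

26

Second component goes -1, 6, 8, 15, 17, 24 → 26 (alternating steps +7, +2, +7, +2, …).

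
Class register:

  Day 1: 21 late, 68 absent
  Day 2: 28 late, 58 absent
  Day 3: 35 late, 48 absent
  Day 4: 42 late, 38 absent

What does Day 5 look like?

Late: +7 each step, so 21, 28, 35, 42 → 49.
Absent: −10 each step; 68, 58, 48, 38 → 28.
So the next row is 49 late, 28 absent.

49 late, 28 absent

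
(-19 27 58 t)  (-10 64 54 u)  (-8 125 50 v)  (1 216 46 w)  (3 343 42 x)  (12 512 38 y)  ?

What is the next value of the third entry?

34

Third entry — −4 each step: 58, 54, 50, 46, 42, 38 → 34.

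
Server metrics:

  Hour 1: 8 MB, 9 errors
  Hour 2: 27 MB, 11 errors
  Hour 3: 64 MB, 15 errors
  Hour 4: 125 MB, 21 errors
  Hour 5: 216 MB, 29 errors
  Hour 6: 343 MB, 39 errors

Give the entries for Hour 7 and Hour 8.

MB: perfect cubes: 2³, 3³, 4³, …; 8, 27, 64, 125, 216, 343 → 512 → 729.
For the errors, differences are 2, 4, 6, … (increasing by 2 each time): 9, 11, 15, 21, 29, 39 → 51 → 65.
Putting the parts together: 512 MB, 51 errors and then 729 MB, 65 errors.

512 MB, 51 errors; 729 MB, 65 errors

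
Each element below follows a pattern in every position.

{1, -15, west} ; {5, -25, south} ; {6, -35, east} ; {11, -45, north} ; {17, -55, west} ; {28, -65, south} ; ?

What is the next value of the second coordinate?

-75

Second coordinate: -15, -25, -35, -45, -55, -65 → -75 (−10 each step).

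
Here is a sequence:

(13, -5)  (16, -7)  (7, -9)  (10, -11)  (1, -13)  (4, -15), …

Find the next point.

First slot — alternating steps +3, −9, +3, −9, …: 13, 16, 7, 10, 1, 4 → -5.
Second slot: -5, -7, -9, -11, -13, -15 → -17 (−2 each step).
So the next point is (-5, -17).

(-5, -17)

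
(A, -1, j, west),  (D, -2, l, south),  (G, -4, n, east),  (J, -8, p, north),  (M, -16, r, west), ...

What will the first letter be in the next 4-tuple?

P

First letter — letters move forward 3 places in the alphabet: A, D, G, J, M → P.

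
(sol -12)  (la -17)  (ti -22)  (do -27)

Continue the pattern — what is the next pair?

(re -32)

For the note, runs through the solfège scale do→ti: sol, la, ti, do → re.
Second part — −5 each step: -12, -17, -22, -27 → -32.
So the next pair is (re -32).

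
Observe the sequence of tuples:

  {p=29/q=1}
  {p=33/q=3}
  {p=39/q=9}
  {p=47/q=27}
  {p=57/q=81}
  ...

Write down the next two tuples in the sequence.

{p=69/q=243}, {p=83/q=729}

P goes 29, 33, 39, 47, 57 → 69 → 83 (differences are 4, 6, 8, … (increasing by 2 each time)).
Q: ×3 each step, so 1, 3, 9, 27, 81 → 243 → 729.
So the next two tuples are {p=69/q=243} and {p=83/q=729}.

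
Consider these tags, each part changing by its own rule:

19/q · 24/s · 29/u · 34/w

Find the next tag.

39/y

First component — +5 each step: 19, 24, 29, 34 → 39.
Letter: letters move forward 2 places in the alphabet, so q, s, u, w → y.
Putting it together: 39/y.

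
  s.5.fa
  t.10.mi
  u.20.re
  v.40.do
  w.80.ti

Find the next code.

Letter: letters move forward 1 place in the alphabet; s, t, u, v, w → x.
For the second component, ×2 each step: 5, 10, 20, 40, 80 → 160.
Note: runs backward through the solfège scale do→ti; fa, mi, re, do, ti → la.
So the next code is x.160.la.

x.160.la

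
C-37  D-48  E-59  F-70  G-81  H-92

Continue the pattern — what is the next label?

I-103

Letter goes C, D, E, F, G, H → I (letters move forward 1 place in the alphabet).
Second component goes 37, 48, 59, 70, 81, 92 → 103 (+11 each step).
Combining the parts gives I-103.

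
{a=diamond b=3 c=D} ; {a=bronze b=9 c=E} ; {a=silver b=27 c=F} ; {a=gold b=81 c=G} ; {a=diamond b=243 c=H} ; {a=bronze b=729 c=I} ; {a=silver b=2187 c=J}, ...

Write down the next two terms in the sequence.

A: diamond, bronze, silver, gold, diamond, bronze, silver → gold → diamond (repeats diamond → bronze → silver → gold).
B goes 3, 9, 27, 81, 243, 729, 2187 → 6561 → 19683 (×3 each step).
C: letters move forward 1 place in the alphabet; D, E, F, G, H, I, J → K → L.
Putting the parts together: {a=gold b=6561 c=K} and then {a=diamond b=19683 c=L}.

{a=gold b=6561 c=K}, {a=diamond b=19683 c=L}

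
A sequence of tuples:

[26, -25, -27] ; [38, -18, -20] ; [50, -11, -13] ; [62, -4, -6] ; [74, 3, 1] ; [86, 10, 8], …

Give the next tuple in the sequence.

[98, 17, 15]

For the first entry, +12 each step: 26, 38, 50, 62, 74, 86 → 98.
Second entry: -25, -18, -11, -4, 3, 10 → 17 (+7 each step).
Third entry: always 2 less than the second entry; -27, -20, -13, -6, 1, 8 → 15.
So the next tuple is [98, 17, 15].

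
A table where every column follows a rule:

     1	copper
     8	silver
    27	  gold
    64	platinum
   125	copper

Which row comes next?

216  silver

First component: perfect cubes: 1³, 2³, 3³, …; 1, 8, 27, 64, 125 → 216.
Metal: copper, silver, gold, platinum, copper → silver (repeats copper → silver → gold → platinum).
So the next row is 216  silver.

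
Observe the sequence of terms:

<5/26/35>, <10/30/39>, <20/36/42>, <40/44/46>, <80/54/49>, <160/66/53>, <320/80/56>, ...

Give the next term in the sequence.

First coordinate: ×2 each step; 5, 10, 20, 40, 80, 160, 320 → 640.
Second coordinate: 26, 30, 36, 44, 54, 66, 80 → 96 (differences are 4, 6, 8, … (increasing by 2 each time)).
Third coordinate: 35, 39, 42, 46, 49, 53, 56 → 60 (alternating steps +4, +3, +4, +3, …).
Combining the parts gives <640/96/60>.

<640/96/60>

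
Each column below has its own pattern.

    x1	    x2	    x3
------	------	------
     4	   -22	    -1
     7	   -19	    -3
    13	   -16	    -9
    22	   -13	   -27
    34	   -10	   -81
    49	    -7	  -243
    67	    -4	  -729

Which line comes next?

Column x1 — differences are 3, 6, 9, … (increasing by 3 each time): 4, 7, 13, 22, 34, 49, 67 → 88.
Column x2: +3 each step, so -22, -19, -16, -13, -10, -7, -4 → -1.
Column x3: ×3 each step; -1, -3, -9, -27, -81, -243, -729 → -2187.
Putting it together: 88  -1  -2187.

88  -1  -2187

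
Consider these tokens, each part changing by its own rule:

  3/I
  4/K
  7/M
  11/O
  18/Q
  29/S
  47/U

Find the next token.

First component: each term is the sum of the two before it, so 3, 4, 7, 11, 18, 29, 47 → 76.
Letter: letters move forward 2 places in the alphabet; I, K, M, O, Q, S, U → W.
So the next token is 76/W.

76/W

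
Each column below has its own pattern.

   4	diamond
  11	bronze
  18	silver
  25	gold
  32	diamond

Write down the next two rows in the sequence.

First component: +7 each step; 4, 11, 18, 25, 32 → 39 → 46.
Rank: diamond, bronze, silver, gold, diamond → bronze → silver (repeats diamond → bronze → silver → gold).
Putting the parts together: 39  bronze and then 46  silver.

39  bronze; 46  silver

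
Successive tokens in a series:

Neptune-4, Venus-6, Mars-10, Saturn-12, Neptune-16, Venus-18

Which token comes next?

Mars-22

Planet goes Neptune, Venus, Mars, Saturn, Neptune, Venus → Mars (repeats Neptune → Venus → Mars → Saturn).
Second component: 4, 6, 10, 12, 16, 18 → 22 (alternating steps +2, +4, +2, +4, …).
Combining the parts gives Mars-22.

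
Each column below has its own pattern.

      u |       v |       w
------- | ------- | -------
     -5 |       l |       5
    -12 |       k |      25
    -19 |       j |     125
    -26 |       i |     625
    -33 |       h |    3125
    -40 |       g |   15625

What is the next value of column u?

-47

Column u: -5, -12, -19, -26, -33, -40 → -47 (−7 each step).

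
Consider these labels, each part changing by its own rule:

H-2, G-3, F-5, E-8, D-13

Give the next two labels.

Letter: letters move back 1 place in the alphabet; H, G, F, E, D → C → B.
For the second component, each term is the sum of the two before it: 2, 3, 5, 8, 13 → 21 → 34.
So the next two labels are C-21 and B-34.

C-21, B-34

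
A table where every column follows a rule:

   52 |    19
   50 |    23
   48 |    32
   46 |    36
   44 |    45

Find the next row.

For the first component, −2 each step: 52, 50, 48, 46, 44 → 42.
For the second component, alternating steps +4, +9, +4, +9, …: 19, 23, 32, 36, 45 → 49.
So the next row is 42  49.

42  49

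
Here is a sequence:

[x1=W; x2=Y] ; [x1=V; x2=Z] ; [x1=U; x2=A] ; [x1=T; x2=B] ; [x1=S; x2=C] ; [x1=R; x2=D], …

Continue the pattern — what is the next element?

[x1=Q; x2=E]

X1: W, V, U, T, S, R → Q (letters move back 1 place in the alphabet).
X2 — letters move forward 1 place in the alphabet, wrapping Z→A: Y, Z, A, B, C, D → E.
Combining the parts gives [x1=Q; x2=E].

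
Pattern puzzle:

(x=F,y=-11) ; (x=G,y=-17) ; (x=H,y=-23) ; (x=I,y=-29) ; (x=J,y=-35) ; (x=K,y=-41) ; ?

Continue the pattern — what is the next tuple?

For the x, letters move forward 1 place in the alphabet: F, G, H, I, J, K → L.
Y: −6 each step, so -11, -17, -23, -29, -35, -41 → -47.
Combining the parts gives (x=L,y=-47).

(x=L,y=-47)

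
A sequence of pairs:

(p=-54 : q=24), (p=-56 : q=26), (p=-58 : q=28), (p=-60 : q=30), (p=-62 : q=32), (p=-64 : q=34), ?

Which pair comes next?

(p=-66 : q=36)

P: −2 each step, so -54, -56, -58, -60, -62, -64 → -66.
Q: 24, 26, 28, 30, 32, 34 → 36 (together with the p always sums to -30).
Putting it together: (p=-66 : q=36).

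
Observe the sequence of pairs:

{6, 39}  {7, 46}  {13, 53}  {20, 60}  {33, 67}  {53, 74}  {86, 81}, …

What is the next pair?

First part: each term is the sum of the two before it, so 6, 7, 13, 20, 33, 53, 86 → 139.
Second part — +7 each step: 39, 46, 53, 60, 67, 74, 81 → 88.
Putting it together: {139, 88}.

{139, 88}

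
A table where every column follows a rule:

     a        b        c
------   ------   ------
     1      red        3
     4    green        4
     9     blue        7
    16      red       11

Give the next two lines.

25  green  18; 36  blue  29

Column a — perfect squares: 1², 2², 3², …: 1, 4, 9, 16 → 25 → 36.
For the column b, repeats red → green → blue: red, green, blue, red → green → blue.
Column c goes 3, 4, 7, 11 → 18 → 29 (each term is the sum of the two before it).
So the next two lines are 25  green  18 and 36  blue  29.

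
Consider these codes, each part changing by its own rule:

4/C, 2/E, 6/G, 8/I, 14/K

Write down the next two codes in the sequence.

First component: each term is the sum of the two before it, so 4, 2, 6, 8, 14 → 22 → 36.
Letter — letters move forward 2 places in the alphabet: C, E, G, I, K → M → O.
Putting the parts together: 22/M and then 36/O.

22/M then 36/O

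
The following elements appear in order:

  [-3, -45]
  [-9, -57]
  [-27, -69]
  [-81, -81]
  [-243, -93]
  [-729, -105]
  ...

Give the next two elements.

For the first part, ×3 each step: -3, -9, -27, -81, -243, -729 → -2187 → -6561.
Second part: -45, -57, -69, -81, -93, -105 → -117 → -129 (−12 each step).
Putting the parts together: [-2187, -117] and then [-6561, -129].

[-2187, -117], [-6561, -129]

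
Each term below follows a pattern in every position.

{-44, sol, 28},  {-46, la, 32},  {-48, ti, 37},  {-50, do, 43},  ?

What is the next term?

First entry goes -44, -46, -48, -50 → -52 (−2 each step).
Note goes sol, la, ti, do → re (runs through the solfège scale do→ti).
Third entry goes 28, 32, 37, 43 → 50 (differences are 4, 5, 6, … (increasing by 1 each time)).
So the next term is {-52, re, 50}.

{-52, re, 50}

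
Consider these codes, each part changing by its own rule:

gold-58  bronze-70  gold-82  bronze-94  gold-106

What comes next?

bronze-118

Rank — alternates gold ↔ bronze: gold, bronze, gold, bronze, gold → bronze.
Second component: +12 each step; 58, 70, 82, 94, 106 → 118.
So the next code is bronze-118.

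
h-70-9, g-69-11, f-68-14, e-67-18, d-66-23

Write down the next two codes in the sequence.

c-65-29, b-64-36

Letter: letters move back 1 place in the alphabet; h, g, f, e, d → c → b.
Second component goes 70, 69, 68, 67, 66 → 65 → 64 (−1 each step).
Third component: 9, 11, 14, 18, 23 → 29 → 36 (differences are 2, 3, 4, … (increasing by 1 each time)).
Putting the parts together: c-65-29 and then b-64-36.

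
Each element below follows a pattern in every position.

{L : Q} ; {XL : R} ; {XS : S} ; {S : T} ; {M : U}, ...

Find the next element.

Size — runs through clothing sizes XS→XL: L, XL, XS, S, M → L.
Letter: letters move forward 1 place in the alphabet, so Q, R, S, T, U → V.
Putting it together: {L : V}.

{L : V}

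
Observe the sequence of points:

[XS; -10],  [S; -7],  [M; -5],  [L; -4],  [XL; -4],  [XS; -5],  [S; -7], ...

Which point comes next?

Size — repeats XS → S → M → L → XL: XS, S, M, L, XL, XS, S → M.
Second slot goes -10, -7, -5, -4, -4, -5, -7 → -10 (differences are 3, 2, 1, … (decreasing by 1 each time)).
Combining the parts gives [M; -10].

[M; -10]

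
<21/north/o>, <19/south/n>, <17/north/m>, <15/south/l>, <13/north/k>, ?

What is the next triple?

<11/south/j>

First entry: −2 each step, so 21, 19, 17, 15, 13 → 11.
For the direction, alternates north ↔ south: north, south, north, south, north → south.
Letter goes o, n, m, l, k → j (letters move back 1 place in the alphabet).
Putting it together: <11/south/j>.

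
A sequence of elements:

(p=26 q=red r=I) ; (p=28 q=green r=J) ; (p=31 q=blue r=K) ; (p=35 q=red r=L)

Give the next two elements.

P: differences are 2, 3, 4, … (increasing by 1 each time), so 26, 28, 31, 35 → 40 → 46.
Q: repeats red → green → blue, so red, green, blue, red → green → blue.
R: letters move forward 1 place in the alphabet, so I, J, K, L → M → N.
So the next two elements are (p=40 q=green r=M) and (p=46 q=blue r=N).

(p=40 q=green r=M), (p=46 q=blue r=N)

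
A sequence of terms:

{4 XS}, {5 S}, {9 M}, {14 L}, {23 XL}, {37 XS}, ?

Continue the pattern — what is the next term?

For the first entry, each term is the sum of the two before it: 4, 5, 9, 14, 23, 37 → 60.
Size goes XS, S, M, L, XL, XS → S (repeats XS → S → M → L → XL).
So the next term is {60 S}.

{60 S}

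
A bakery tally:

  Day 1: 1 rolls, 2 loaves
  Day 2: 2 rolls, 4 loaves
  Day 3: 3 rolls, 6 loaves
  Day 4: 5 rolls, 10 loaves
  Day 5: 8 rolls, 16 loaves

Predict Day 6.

13 rolls, 26 loaves

Rolls: 1, 2, 3, 5, 8 → 13 (each term is the sum of the two before it).
Loaves: always 2 × the rolls; 2, 4, 6, 10, 16 → 26.
Putting it together: 13 rolls, 26 loaves.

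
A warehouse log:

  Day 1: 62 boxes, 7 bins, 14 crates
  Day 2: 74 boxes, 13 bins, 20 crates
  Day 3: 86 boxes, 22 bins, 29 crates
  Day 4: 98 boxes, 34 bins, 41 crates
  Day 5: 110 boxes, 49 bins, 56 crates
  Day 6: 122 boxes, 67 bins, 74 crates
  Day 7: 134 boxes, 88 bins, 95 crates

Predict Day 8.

Boxes: 62, 74, 86, 98, 110, 122, 134 → 146 (+12 each step).
Bins — differences are 6, 9, 12, … (increasing by 3 each time): 7, 13, 22, 34, 49, 67, 88 → 112.
Crates: always 7 more than the bins; 14, 20, 29, 41, 56, 74, 95 → 119.
So the next record is 146 boxes, 112 bins, 119 crates.

146 boxes, 112 bins, 119 crates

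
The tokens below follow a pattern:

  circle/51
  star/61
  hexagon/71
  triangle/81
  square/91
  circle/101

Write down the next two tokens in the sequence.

star/111 then hexagon/121

Shape goes circle, star, hexagon, triangle, square, circle → star → hexagon (repeats circle → star → hexagon → triangle → square).
Second component: +10 each step; 51, 61, 71, 81, 91, 101 → 111 → 121.
Putting the parts together: star/111 and then hexagon/121.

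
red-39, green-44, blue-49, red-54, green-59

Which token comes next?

blue-64

For the colour, repeats red → green → blue: red, green, blue, red, green → blue.
Second component: +5 each step; 39, 44, 49, 54, 59 → 64.
Combining the parts gives blue-64.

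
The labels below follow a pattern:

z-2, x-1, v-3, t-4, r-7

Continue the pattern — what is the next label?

p-11

For the letter, letters move back 2 places in the alphabet: z, x, v, t, r → p.
Second component: each term is the sum of the two before it, so 2, 1, 3, 4, 7 → 11.
Putting it together: p-11.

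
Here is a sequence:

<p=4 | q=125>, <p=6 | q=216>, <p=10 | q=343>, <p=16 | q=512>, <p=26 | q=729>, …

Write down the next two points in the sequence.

P: 4, 6, 10, 16, 26 → 42 → 68 (each term is the sum of the two before it).
Q goes 125, 216, 343, 512, 729 → 1000 → 1331 (perfect cubes: 5³, 6³, 7³, …).
So the next two points are <p=42 | q=1000> and <p=68 | q=1331>.

<p=42 | q=1000>, <p=68 | q=1331>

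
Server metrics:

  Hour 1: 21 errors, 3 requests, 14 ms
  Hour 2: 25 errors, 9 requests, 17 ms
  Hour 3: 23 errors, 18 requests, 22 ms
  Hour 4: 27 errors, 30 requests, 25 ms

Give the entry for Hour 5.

Errors goes 21, 25, 23, 27 → 25 (alternating steps +4, −2, +4, −2, …).
Requests: differences are 6, 9, 12, … (increasing by 3 each time); 3, 9, 18, 30 → 45.
For the ms, alternating steps +3, +5, +3, +5, …: 14, 17, 22, 25 → 30.
Combining the parts gives 25 errors, 45 requests, 30 ms.

25 errors, 45 requests, 30 ms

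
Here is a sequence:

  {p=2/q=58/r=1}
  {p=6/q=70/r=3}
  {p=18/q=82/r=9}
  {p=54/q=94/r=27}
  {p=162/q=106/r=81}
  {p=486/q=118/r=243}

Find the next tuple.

P: ×3 each step, so 2, 6, 18, 54, 162, 486 → 1458.
Q: +12 each step, so 58, 70, 82, 94, 106, 118 → 130.
R: 1, 3, 9, 27, 81, 243 → 729 (×3 each step).
Putting it together: {p=1458/q=130/r=729}.

{p=1458/q=130/r=729}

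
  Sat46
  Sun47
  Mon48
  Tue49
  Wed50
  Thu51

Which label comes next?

For the day, runs through the weekdays Mon→Sun: Sat, Sun, Mon, Tue, Wed, Thu → Fri.
Second component: +1 each step, so 46, 47, 48, 49, 50, 51 → 52.
Putting it together: Fri52.

Fri52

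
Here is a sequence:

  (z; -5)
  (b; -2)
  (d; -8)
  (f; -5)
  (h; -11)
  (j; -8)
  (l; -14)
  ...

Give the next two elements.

Letter: z, b, d, f, h, j, l → n → p (letters move forward 2 places in the alphabet, wrapping Z→A).
Second entry goes -5, -2, -8, -5, -11, -8, -14 → -11 → -17 (alternating steps +3, −6, +3, −6, …).
So the next two elements are (n; -11) and (p; -17).

(n; -11), (p; -17)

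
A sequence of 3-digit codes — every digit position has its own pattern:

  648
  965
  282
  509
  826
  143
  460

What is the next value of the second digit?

8

First digit: +3 each step, mod 10; 6, 9, 2, 5, 8, 1, 4 → 7.
Second digit goes 4, 6, 8, 0, 2, 4, 6 → 8 (+2 each step, mod 10).
Third digit: −3 each step, mod 10, so 8, 5, 2, 9, 6, 3, 0 → 7.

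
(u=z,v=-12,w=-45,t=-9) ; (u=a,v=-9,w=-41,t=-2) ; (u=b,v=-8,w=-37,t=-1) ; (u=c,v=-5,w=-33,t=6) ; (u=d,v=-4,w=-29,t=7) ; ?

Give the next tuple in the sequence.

(u=e,v=-1,w=-25,t=14)

U goes z, a, b, c, d → e (letters move forward 1 place in the alphabet, wrapping Z→A).
V: alternating steps +3, +1, +3, +1, …, so -12, -9, -8, -5, -4 → -1.
W goes -45, -41, -37, -33, -29 → -25 (+4 each step).
T: -9, -2, -1, 6, 7 → 14 (alternating steps +7, +1, +7, +1, …).
Putting it together: (u=e,v=-1,w=-25,t=14).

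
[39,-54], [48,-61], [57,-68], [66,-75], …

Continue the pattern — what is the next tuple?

For the first entry, +9 each step: 39, 48, 57, 66 → 75.
Second entry — −7 each step: -54, -61, -68, -75 → -82.
Putting it together: [75,-82].

[75,-82]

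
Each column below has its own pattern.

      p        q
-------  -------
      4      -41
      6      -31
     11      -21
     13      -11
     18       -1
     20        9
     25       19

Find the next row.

Column p: alternating steps +2, +5, +2, +5, …; 4, 6, 11, 13, 18, 20, 25 → 27.
Column q: +10 each step, so -41, -31, -21, -11, -1, 9, 19 → 29.
So the next row is 27  29.

27  29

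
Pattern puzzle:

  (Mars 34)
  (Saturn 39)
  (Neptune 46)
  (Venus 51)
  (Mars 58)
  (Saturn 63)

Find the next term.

For the planet, repeats Mars → Saturn → Neptune → Venus: Mars, Saturn, Neptune, Venus, Mars, Saturn → Neptune.
Second entry — alternating steps +5, +7, +5, +7, …: 34, 39, 46, 51, 58, 63 → 70.
Combining the parts gives (Neptune 70).

(Neptune 70)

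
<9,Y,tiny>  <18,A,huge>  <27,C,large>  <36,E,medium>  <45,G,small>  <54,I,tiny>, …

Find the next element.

First part — +9 each step: 9, 18, 27, 36, 45, 54 → 63.
Letter — letters move forward 2 places in the alphabet, wrapping Z→A: Y, A, C, E, G, I → K.
Size: repeats tiny → huge → large → medium → small; tiny, huge, large, medium, small, tiny → huge.
So the next element is <63,K,huge>.

<63,K,huge>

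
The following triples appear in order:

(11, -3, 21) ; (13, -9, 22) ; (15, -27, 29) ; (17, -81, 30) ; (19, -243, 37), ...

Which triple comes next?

(21, -729, 38)

First part: +2 each step; 11, 13, 15, 17, 19 → 21.
Second part: ×3 each step; -3, -9, -27, -81, -243 → -729.
For the third part, alternating steps +1, +7, +1, +7, …: 21, 22, 29, 30, 37 → 38.
Putting it together: (21, -729, 38).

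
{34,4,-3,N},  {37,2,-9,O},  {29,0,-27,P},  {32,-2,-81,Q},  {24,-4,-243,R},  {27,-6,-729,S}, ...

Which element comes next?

{19,-8,-2187,T}

For the first component, alternating steps +3, −8, +3, −8, …: 34, 37, 29, 32, 24, 27 → 19.
Second component: −2 each step; 4, 2, 0, -2, -4, -6 → -8.
For the third component, ×3 each step: -3, -9, -27, -81, -243, -729 → -2187.
Letter goes N, O, P, Q, R, S → T (letters move forward 1 place in the alphabet).
Combining the parts gives {19,-8,-2187,T}.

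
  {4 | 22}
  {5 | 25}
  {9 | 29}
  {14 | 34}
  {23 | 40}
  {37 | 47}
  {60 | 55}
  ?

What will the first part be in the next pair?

First part: each term is the sum of the two before it; 4, 5, 9, 14, 23, 37, 60 → 97.

97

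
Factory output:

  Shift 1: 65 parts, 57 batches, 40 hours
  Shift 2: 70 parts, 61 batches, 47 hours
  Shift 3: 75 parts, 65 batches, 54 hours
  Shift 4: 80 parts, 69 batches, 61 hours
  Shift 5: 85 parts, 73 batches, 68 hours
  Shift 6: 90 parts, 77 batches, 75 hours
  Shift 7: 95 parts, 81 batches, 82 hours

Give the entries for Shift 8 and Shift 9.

Parts: +5 each step, so 65, 70, 75, 80, 85, 90, 95 → 100 → 105.
Batches: +4 each step; 57, 61, 65, 69, 73, 77, 81 → 85 → 89.
Hours: 40, 47, 54, 61, 68, 75, 82 → 89 → 96 (+7 each step).
Putting the parts together: 100 parts, 85 batches, 89 hours and then 105 parts, 89 batches, 96 hours.

100 parts, 85 batches, 89 hours; 105 parts, 89 batches, 96 hours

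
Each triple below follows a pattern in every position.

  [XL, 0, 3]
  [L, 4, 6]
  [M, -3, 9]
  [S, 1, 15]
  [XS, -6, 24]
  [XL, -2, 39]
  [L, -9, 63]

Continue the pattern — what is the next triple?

[M, -5, 102]

Size: repeats XL → L → M → S → XS; XL, L, M, S, XS, XL, L → M.
Second entry: 0, 4, -3, 1, -6, -2, -9 → -5 (alternating steps +4, −7, +4, −7, …).
For the third entry, each term is the sum of the two before it: 3, 6, 9, 15, 24, 39, 63 → 102.
So the next triple is [M, -5, 102].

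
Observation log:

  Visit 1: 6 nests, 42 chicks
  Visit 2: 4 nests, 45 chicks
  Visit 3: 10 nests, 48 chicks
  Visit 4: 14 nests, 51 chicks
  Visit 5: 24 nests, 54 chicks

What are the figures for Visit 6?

38 nests, 57 chicks

Nests: each term is the sum of the two before it, so 6, 4, 10, 14, 24 → 38.
Chicks: +3 each step, so 42, 45, 48, 51, 54 → 57.
Putting it together: 38 nests, 57 chicks.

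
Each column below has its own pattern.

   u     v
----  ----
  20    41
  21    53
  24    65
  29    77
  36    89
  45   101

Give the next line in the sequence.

Column u — differences are 1, 3, 5, … (increasing by 2 each time): 20, 21, 24, 29, 36, 45 → 56.
For the column v, +12 each step: 41, 53, 65, 77, 89, 101 → 113.
So the next line is 56  113.

56  113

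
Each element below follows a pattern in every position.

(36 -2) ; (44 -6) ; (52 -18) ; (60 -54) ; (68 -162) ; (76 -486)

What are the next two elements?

First slot goes 36, 44, 52, 60, 68, 76 → 84 → 92 (+8 each step).
Second slot — ×3 each step: -2, -6, -18, -54, -162, -486 → -1458 → -4374.
Putting the parts together: (84 -1458) and then (92 -4374).

(84 -1458), (92 -4374)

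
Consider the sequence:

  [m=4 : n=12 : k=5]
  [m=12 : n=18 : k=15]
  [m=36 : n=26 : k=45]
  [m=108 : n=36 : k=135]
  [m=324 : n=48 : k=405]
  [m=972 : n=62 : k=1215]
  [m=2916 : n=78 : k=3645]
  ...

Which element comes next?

[m=8748 : n=96 : k=10935]

M: ×3 each step; 4, 12, 36, 108, 324, 972, 2916 → 8748.
N: 12, 18, 26, 36, 48, 62, 78 → 96 (differences are 6, 8, 10, … (increasing by 2 each time)).
K: 5, 15, 45, 135, 405, 1215, 3645 → 10935 (×3 each step).
So the next element is [m=8748 : n=96 : k=10935].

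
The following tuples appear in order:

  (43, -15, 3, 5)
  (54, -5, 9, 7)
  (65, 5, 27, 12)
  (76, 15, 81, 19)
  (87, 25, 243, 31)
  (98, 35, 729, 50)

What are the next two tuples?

(109, 45, 2187, 81), (120, 55, 6561, 131)

First coordinate: +11 each step; 43, 54, 65, 76, 87, 98 → 109 → 120.
Second coordinate: +10 each step; -15, -5, 5, 15, 25, 35 → 45 → 55.
Third coordinate goes 3, 9, 27, 81, 243, 729 → 2187 → 6561 (×3 each step).
Fourth coordinate — each term is the sum of the two before it: 5, 7, 12, 19, 31, 50 → 81 → 131.
So the next two tuples are (109, 45, 2187, 81) and (120, 55, 6561, 131).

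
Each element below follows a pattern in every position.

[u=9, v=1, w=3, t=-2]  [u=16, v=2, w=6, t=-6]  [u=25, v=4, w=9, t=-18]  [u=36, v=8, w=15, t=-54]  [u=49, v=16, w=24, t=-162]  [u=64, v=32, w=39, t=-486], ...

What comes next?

[u=81, v=64, w=63, t=-1458]

U — perfect squares: 3², 4², 5², …: 9, 16, 25, 36, 49, 64 → 81.
For the v, ×2 each step: 1, 2, 4, 8, 16, 32 → 64.
W — each term is the sum of the two before it: 3, 6, 9, 15, 24, 39 → 63.
T: ×3 each step, so -2, -6, -18, -54, -162, -486 → -1458.
Combining the parts gives [u=81, v=64, w=63, t=-1458].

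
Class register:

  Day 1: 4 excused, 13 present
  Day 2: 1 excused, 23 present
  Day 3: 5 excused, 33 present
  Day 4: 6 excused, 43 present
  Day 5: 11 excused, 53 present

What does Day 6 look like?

Excused: each term is the sum of the two before it, so 4, 1, 5, 6, 11 → 17.
Present: +10 each step; 13, 23, 33, 43, 53 → 63.
Putting it together: 17 excused, 63 present.

17 excused, 63 present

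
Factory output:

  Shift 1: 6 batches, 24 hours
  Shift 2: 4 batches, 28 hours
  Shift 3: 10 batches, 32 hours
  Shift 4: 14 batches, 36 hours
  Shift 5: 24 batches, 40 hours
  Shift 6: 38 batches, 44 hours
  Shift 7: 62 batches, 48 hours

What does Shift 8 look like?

100 batches, 52 hours

Batches: each term is the sum of the two before it; 6, 4, 10, 14, 24, 38, 62 → 100.
Hours — +4 each step: 24, 28, 32, 36, 40, 44, 48 → 52.
So the next line is 100 batches, 52 hours.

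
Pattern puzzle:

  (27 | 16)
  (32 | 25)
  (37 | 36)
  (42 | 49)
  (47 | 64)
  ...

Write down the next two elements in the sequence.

First component goes 27, 32, 37, 42, 47 → 52 → 57 (+5 each step).
For the second component, perfect squares: 4², 5², 6², …: 16, 25, 36, 49, 64 → 81 → 100.
Putting the parts together: (52 | 81) and then (57 | 100).

(52 | 81), (57 | 100)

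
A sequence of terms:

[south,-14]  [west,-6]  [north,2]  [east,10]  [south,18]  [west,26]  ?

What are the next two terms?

[north,34], [east,42]

Direction: repeats south → west → north → east; south, west, north, east, south, west → north → east.
Second coordinate: +8 each step, so -14, -6, 2, 10, 18, 26 → 34 → 42.
Putting the parts together: [north,34] and then [east,42].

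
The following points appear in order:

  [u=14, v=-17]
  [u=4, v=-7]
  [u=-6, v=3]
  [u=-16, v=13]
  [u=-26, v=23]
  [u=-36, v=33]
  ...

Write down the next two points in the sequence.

For the u, −10 each step: 14, 4, -6, -16, -26, -36 → -46 → -56.
For the v, +10 each step: -17, -7, 3, 13, 23, 33 → 43 → 53.
So the next two points are [u=-46, v=43] and [u=-56, v=53].

[u=-46, v=43], [u=-56, v=53]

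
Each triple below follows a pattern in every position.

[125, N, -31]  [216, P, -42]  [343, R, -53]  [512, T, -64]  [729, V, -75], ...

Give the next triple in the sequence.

[1000, X, -86]

First component — perfect cubes: 5³, 6³, 7³, …: 125, 216, 343, 512, 729 → 1000.
Letter — letters move forward 2 places in the alphabet: N, P, R, T, V → X.
Third component: −11 each step; -31, -42, -53, -64, -75 → -86.
Combining the parts gives [1000, X, -86].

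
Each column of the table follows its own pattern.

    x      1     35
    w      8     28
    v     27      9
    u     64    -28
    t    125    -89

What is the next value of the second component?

216

Second component goes 1, 8, 27, 64, 125 → 216 (perfect cubes: 1³, 2³, 3³, …).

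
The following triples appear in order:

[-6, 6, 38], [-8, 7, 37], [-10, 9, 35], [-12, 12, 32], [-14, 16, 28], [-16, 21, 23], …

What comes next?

[-18, 27, 17]

First entry: -6, -8, -10, -12, -14, -16 → -18 (−2 each step).
Second entry — differences are 1, 2, 3, … (increasing by 1 each time): 6, 7, 9, 12, 16, 21 → 27.
Third entry: together with the second entry always sums to 44; 38, 37, 35, 32, 28, 23 → 17.
Combining the parts gives [-18, 27, 17].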